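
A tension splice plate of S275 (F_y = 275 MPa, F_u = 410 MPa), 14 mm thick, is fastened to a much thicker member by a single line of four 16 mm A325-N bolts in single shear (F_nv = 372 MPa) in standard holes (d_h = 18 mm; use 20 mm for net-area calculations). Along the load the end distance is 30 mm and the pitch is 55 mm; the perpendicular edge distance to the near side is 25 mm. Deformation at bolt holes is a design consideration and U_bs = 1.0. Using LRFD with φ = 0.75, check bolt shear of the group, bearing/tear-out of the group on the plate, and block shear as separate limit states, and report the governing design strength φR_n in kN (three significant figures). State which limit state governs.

Bolt shear: A_b = π·16²/4 = 201.1 mm²; R_n = 372 × 201.1 × 4 × 1 / 1000 = 299.2 kN → 0.75 × 299.2 = 224 kN.
Bearing: edge l_c = 21, r_n = 144.6 kN; interior l_c = 37, r_n = 220.4 kN; R_n = 144.6 + 3·220.4 = 805.9 kN → 604 kN.
Block shear: A_gv = 2730, A_nv = 1750, A_nt = 210 mm²; R_n = min(0.6F_uA_nv, 0.6F_yA_gv) + U_bs·F_u·A_nt = 516.6 kN → 387 kN.
Bolt shear governs: 224 kN.

224 kN (bolt shear governs)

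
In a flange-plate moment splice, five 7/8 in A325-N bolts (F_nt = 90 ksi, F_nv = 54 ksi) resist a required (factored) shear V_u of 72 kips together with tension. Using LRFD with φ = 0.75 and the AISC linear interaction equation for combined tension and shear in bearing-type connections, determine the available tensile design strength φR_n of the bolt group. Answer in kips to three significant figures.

144 kips

A_b = π·0.875²/4 = 0.6013 in²; f_rv = 72 / (5 × 0.6013) = 23.95 ksi.
F'_nt = 1.3 F_nt − (F_nt / φF_nv) f_rv = 1.3·90 − (90/(0.75·54))·23.95 = 63.78 ksi, capped at F_nt → F'_nt = 63.78 ksi.
R_n = F'_nt · A_b · n = 63.78 × 0.6013 × 5 = 191.8 kips.
Design strength φR_n = 0.75 × 191.8 = 144 kips.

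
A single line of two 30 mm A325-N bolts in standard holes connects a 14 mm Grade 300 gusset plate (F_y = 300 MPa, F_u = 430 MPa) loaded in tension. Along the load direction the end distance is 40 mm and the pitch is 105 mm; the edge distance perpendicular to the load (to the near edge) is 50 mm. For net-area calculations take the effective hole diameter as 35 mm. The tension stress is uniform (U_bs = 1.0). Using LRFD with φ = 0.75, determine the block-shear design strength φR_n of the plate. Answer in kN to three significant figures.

Shear plane L_v = 40 + 1·105 = 145 mm; A_gv = 145 × 14 = 2030 mm².
A_nv = (145 − 1.5·35) × 14 = 1295 mm².
A_nt = (50 − 0.5·35) × 14 = 455 mm².
0.6 F_u A_nv = 334.1 kN; 0.6 F_y A_gv = 365.4 kN → shear rupture governs the shear term.
R_n = 334.1 + 1.0 × 430 × 455 / 1000 = 529.8 kN.
Design strength φR_n = 0.75 × 529.8 = 397 kN.

397 kN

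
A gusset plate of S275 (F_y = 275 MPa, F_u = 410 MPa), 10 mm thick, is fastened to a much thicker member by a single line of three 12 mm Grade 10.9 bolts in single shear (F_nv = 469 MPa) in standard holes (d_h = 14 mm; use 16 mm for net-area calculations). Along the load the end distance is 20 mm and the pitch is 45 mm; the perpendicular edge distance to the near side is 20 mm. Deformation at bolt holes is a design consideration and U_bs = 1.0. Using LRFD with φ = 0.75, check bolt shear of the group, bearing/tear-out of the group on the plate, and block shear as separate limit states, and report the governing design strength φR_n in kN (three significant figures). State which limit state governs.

Bolt shear: A_b = π·12²/4 = 113.1 mm²; R_n = 469 × 113.1 × 3 × 1 / 1000 = 159.1 kN → 0.75 × 159.1 = 119 kN.
Bearing: edge l_c = 13, r_n = 63.96 kN; interior l_c = 31, r_n = 118.1 kN; R_n = 63.96 + 2·118.1 = 300.1 kN → 225 kN.
Block shear: A_gv = 1100, A_nv = 700, A_nt = 120 mm²; R_n = min(0.6F_uA_nv, 0.6F_yA_gv) + U_bs·F_u·A_nt = 221.4 kN → 166 kN.
Bolt shear governs: 119 kN.

119 kN (bolt shear governs)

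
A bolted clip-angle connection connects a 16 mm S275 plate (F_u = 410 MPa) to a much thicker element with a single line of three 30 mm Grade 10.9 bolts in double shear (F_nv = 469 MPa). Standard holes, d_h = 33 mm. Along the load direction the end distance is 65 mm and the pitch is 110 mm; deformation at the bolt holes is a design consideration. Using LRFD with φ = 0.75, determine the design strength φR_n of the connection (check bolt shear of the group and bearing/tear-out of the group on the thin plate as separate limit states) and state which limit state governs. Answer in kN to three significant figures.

Bolt shear: A_b = π·30²/4 = 706.9 mm²; R_n = 469 × 706.9 × 3 × 2 / 1000 = 1989 kN → 0.75 × 1989 = 1490 kN.
Bearing (1.2 l_c t F_u ≤ 2.4 d t F_u): upper limit = 2.4·30·16·410 / 1000 = 472.3 kN.
  Edge l_c = 65 − 33/2 = 48.5 → r_n = 381.8 kN; interior l_c = 110 − 33 = 77 → r_n = 472.3 kN.
  R_n,bearing = 1·381.8 + 2·472.3 = 1326 kN → 0.75 × 1326 = 995 kN.
Bearing governs: 995 kN.

995 kN (bearing governs)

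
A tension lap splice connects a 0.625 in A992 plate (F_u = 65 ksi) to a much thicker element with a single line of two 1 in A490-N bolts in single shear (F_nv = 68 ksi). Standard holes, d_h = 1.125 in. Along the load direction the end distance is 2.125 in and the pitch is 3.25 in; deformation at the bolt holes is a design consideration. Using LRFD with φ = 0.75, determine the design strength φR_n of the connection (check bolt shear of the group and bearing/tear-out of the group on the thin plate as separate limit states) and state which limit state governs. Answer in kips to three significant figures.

Bolt shear: A_b = π·1²/4 = 0.7854 in²; R_n = 68 × 0.7854 × 2 × 1 = 106.8 kips → 0.75 × 106.8 = 80.1 kips.
Bearing (1.2 l_c t F_u ≤ 2.4 d t F_u): upper limit = 2.4·1·0.625·65 = 97.5 kips.
  Edge l_c = 2.125 − 1.125/2 = 1.562 → r_n = 76.17 kips; interior l_c = 3.25 − 1.125 = 2.125 → r_n = 97.5 kips.
  R_n,bearing = 1·76.17 + 1·97.5 = 173.7 kips → 0.75 × 173.7 = 130 kips.
Bolt shear governs: 80.1 kips.

80.1 kips (bolt shear governs)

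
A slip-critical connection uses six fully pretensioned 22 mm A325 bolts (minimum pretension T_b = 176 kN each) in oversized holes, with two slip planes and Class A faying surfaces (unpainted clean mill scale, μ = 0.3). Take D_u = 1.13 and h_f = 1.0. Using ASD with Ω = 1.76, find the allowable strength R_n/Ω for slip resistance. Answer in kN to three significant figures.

407 kN

R_n = μ · D_u · h_f · T_b · n_s · n_b = 0.3 × 1.13 × 1.0 × 176 × 2 × 6 = 716 kN.
Allowable strength R_n/Ω = 716 / 1.76 = 407 kN.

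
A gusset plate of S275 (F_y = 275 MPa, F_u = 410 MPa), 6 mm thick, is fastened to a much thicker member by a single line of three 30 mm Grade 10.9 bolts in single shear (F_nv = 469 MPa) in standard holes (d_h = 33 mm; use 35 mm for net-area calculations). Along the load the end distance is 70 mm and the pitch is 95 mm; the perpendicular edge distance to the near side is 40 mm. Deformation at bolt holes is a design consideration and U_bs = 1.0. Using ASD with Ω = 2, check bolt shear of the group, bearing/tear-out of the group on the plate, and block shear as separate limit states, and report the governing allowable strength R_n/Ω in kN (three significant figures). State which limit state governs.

155 kN (block shear governs)

Bolt shear: A_b = π·30²/4 = 706.9 mm²; R_n = 469 × 706.9 × 3 × 1 / 1000 = 994.5 kN → 994.5 / 2 = 497 kN.
Bearing: edge l_c = 53.5, r_n = 157.9 kN; interior l_c = 62, r_n = 177.1 kN; R_n = 157.9 + 2·177.1 = 512.2 kN → 256 kN.
Block shear: A_gv = 1560, A_nv = 1035, A_nt = 135 mm²; R_n = min(0.6F_uA_nv, 0.6F_yA_gv) + U_bs·F_u·A_nt = 310 kN → 155 kN.
Block shear governs: 155 kN.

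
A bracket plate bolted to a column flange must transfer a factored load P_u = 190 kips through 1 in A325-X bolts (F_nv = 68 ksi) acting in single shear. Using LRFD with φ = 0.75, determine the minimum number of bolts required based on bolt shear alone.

5 bolts

A_b = π·1²/4 = 0.7854 in².
Per-bolt design strength φR_n = 0.75 × 68 × 0.7854 × 1 = 40.06 kips.
n ≥ 190 / 40.06 = 4.743 → use 5 bolts.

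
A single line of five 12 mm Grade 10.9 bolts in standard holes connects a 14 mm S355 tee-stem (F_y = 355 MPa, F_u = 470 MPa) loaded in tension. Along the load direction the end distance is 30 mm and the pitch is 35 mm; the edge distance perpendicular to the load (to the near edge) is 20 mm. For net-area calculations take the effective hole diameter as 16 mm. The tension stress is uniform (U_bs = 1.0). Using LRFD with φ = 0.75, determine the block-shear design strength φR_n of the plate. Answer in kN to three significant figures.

Shear plane L_v = 30 + 4·35 = 170 mm; A_gv = 170 × 14 = 2380 mm².
A_nv = (170 − 4.5·16) × 14 = 1372 mm².
A_nt = (20 − 0.5·16) × 14 = 168 mm².
0.6 F_u A_nv = 386.9 kN; 0.6 F_y A_gv = 506.9 kN → shear rupture governs the shear term.
R_n = 386.9 + 1.0 × 470 × 168 / 1000 = 465.9 kN.
Design strength φR_n = 0.75 × 465.9 = 349 kN.

349 kN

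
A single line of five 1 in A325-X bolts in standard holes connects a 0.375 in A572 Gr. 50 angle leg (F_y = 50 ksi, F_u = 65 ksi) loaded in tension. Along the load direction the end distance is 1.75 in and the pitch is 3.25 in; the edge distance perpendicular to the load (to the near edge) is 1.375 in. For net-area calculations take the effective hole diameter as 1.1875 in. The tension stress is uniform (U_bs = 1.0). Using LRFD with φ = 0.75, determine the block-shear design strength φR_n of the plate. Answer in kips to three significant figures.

Shear plane L_v = 1.75 + 4·3.25 = 14.75 in; A_gv = 14.75 × 0.375 = 5.531 in².
A_nv = (14.75 − 4.5·1.1875) × 0.375 = 3.527 in².
A_nt = (1.375 − 0.5·1.1875) × 0.375 = 0.293 in².
0.6 F_u A_nv = 137.6 kips; 0.6 F_y A_gv = 165.9 kips → shear rupture governs the shear term.
R_n = 137.6 + 1.0 × 65 × 0.293 = 156.6 kips.
Design strength φR_n = 0.75 × 156.6 = 117 kips.

117 kips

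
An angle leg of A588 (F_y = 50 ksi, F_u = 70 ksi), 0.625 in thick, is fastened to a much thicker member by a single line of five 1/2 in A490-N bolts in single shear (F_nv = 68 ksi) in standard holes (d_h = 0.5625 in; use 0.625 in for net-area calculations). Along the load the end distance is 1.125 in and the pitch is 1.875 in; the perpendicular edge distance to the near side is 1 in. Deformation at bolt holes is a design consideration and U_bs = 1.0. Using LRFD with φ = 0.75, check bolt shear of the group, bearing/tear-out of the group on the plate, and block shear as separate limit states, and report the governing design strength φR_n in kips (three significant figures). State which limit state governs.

50.1 kips (bolt shear governs)

Bolt shear: A_b = π·0.5²/4 = 0.1963 in²; R_n = 68 × 0.1963 × 5 × 1 = 66.76 kips → 0.75 × 66.76 = 50.1 kips.
Bearing: edge l_c = 0.8438, r_n = 44.3 kips; interior l_c = 1.312, r_n = 52.5 kips; R_n = 44.3 + 4·52.5 = 254.3 kips → 191 kips.
Block shear: A_gv = 5.391, A_nv = 3.633, A_nt = 0.4297 in²; R_n = min(0.6F_uA_nv, 0.6F_yA_gv) + U_bs·F_u·A_nt = 182.7 kips → 137 kips.
Bolt shear governs: 50.1 kips.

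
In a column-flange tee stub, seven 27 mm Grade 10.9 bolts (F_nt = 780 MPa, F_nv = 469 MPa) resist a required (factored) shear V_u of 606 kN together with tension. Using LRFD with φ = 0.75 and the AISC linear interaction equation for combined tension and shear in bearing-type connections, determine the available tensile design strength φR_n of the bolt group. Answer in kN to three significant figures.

2040 kN

A_b = π·27²/4 = 572.6 mm²; f_rv = 606 × 1000 / (7 × 572.6) = 151.2 MPa.
F'_nt = 1.3 F_nt − (F_nt / φF_nv) f_rv = 1.3·780 − (780/(0.75·469))·151.2 = 678.7 MPa, capped at F_nt → F'_nt = 678.7 MPa.
R_n = F'_nt · A_b · n = 678.7 × 572.6 × 7 / 1000 = 2720 kN.
Design strength φR_n = 0.75 × 2720 = 2040 kN.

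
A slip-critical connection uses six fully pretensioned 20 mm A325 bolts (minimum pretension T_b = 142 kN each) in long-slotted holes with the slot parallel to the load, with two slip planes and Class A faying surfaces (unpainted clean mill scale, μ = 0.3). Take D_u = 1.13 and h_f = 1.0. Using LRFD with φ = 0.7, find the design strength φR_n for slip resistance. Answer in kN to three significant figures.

404 kN

R_n = μ · D_u · h_f · T_b · n_s · n_b = 0.3 × 1.13 × 1.0 × 142 × 2 × 6 = 577.7 kN.
Design strength φR_n = 0.7 × 577.7 = 404 kN.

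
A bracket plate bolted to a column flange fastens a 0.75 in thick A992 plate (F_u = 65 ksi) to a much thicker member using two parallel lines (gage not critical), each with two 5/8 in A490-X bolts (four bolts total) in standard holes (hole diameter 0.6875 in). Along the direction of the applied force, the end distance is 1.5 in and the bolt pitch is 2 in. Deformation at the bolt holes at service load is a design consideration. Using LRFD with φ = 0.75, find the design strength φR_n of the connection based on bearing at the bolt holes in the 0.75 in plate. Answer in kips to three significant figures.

Per bolt r_n = 1.2 l_c t F_u ≤ 2.4 d t F_u; upper limit = 2.4 × 0.625 × 0.75 × 65 = 73.12 kips.
Edge bolt: l_c = 1.5 − 0.6875/2 = 1.156 in → 1.2 × 1.156 × 0.75 × 65 = 67.64 → r_n = 67.64 kips.
Interior bolts: l_c = 2 − 0.6875 = 1.312 in → 1.2 × 1.312 × 0.75 × 65 = 76.78 → r_n = 73.12 kips.
R_n = 2 × 67.64 + 2 × 73.12 = 281.5 kips.
Design strength φR_n = 0.75 × 281.5 = 211 kips.

211 kips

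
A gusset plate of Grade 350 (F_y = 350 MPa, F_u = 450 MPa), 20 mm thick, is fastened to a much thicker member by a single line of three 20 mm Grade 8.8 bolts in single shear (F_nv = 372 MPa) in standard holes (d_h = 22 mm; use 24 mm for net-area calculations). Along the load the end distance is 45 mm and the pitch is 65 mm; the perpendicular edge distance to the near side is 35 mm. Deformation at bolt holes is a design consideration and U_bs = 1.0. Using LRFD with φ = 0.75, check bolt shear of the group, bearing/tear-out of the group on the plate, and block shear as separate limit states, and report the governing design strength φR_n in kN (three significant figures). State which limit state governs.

263 kN (bolt shear governs)

Bolt shear: A_b = π·20²/4 = 314.2 mm²; R_n = 372 × 314.2 × 3 × 1 / 1000 = 350.6 kN → 0.75 × 350.6 = 263 kN.
Bearing: edge l_c = 34, r_n = 367.2 kN; interior l_c = 43, r_n = 432 kN; R_n = 367.2 + 2·432 = 1231 kN → 923 kN.
Block shear: A_gv = 3500, A_nv = 2300, A_nt = 460 mm²; R_n = min(0.6F_uA_nv, 0.6F_yA_gv) + U_bs·F_u·A_nt = 828 kN → 621 kN.
Bolt shear governs: 263 kN.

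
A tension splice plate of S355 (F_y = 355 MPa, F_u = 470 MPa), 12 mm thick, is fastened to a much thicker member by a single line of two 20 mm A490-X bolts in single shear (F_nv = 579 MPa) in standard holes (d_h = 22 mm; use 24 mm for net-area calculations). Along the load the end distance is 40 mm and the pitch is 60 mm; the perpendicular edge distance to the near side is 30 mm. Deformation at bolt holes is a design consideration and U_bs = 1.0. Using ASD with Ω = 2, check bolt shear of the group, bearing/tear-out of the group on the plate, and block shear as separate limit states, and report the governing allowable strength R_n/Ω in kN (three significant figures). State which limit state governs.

159 kN (block shear governs)

Bolt shear: A_b = π·20²/4 = 314.2 mm²; R_n = 579 × 314.2 × 2 × 1 / 1000 = 363.8 kN → 363.8 / 2 = 182 kN.
Bearing: edge l_c = 29, r_n = 196.3 kN; interior l_c = 38, r_n = 257.2 kN; R_n = 196.3 + 1·257.2 = 453.5 kN → 227 kN.
Block shear: A_gv = 1200, A_nv = 768, A_nt = 216 mm²; R_n = min(0.6F_uA_nv, 0.6F_yA_gv) + U_bs·F_u·A_nt = 318.1 kN → 159 kN.
Block shear governs: 159 kN.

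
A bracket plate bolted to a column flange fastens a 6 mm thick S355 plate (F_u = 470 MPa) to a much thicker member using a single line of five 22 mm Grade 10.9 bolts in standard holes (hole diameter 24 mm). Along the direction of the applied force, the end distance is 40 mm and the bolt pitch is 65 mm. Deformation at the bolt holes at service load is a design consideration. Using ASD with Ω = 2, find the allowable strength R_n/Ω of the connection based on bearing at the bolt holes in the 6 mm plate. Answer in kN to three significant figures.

Per bolt r_n = 1.2 l_c t F_u ≤ 2.4 d t F_u; upper limit = 2.4 × 22 × 6 × 470 / 1000 = 148.9 kN.
Edge bolt: l_c = 40 − 24/2 = 28 mm → 1.2 × 28 × 6 × 470 / 1000 = 94.75 → r_n = 94.75 kN.
Interior bolts: l_c = 65 − 24 = 41 mm → 1.2 × 41 × 6 × 470 / 1000 = 138.7 → r_n = 138.7 kN.
R_n = 1 × 94.75 + 4 × 138.7 = 649.7 kN.
Allowable strength R_n/Ω = 649.7 / 2 = 325 kN.

325 kN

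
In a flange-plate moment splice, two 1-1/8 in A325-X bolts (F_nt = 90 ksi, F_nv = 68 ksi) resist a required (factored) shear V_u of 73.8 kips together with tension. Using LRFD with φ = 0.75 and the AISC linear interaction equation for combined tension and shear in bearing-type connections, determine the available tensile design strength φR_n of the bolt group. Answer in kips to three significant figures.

76.8 kips

A_b = π·1.125²/4 = 0.994 in²; f_rv = 73.8 / (2 × 0.994) = 37.12 ksi.
F'_nt = 1.3 F_nt − (F_nt / φF_nv) f_rv = 1.3·90 − (90/(0.75·68))·37.12 = 51.49 ksi, capped at F_nt → F'_nt = 51.49 ksi.
R_n = F'_nt · A_b · n = 51.49 × 0.994 × 2 = 102.4 kips.
Design strength φR_n = 0.75 × 102.4 = 76.8 kips.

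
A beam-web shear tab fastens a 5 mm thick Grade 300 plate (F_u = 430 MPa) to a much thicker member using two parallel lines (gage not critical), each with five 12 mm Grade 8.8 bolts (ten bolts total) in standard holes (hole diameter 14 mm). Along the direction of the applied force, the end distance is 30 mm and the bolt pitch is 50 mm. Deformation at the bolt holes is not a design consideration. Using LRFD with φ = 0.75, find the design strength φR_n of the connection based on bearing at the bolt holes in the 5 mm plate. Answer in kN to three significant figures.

576 kN

Per bolt r_n = 1.5 l_c t F_u ≤ 3.0 d t F_u; upper limit = 3.0 × 12 × 5 × 430 / 1000 = 77.4 kN.
Edge bolt: l_c = 30 − 14/2 = 23 mm → 1.5 × 23 × 5 × 430 / 1000 = 74.17 → r_n = 74.17 kN.
Interior bolts: l_c = 50 − 14 = 36 mm → 1.5 × 36 × 5 × 430 / 1000 = 116.1 → r_n = 77.4 kN.
R_n = 2 × 74.17 + 8 × 77.4 = 767.6 kN.
Design strength φR_n = 0.75 × 767.6 = 576 kN.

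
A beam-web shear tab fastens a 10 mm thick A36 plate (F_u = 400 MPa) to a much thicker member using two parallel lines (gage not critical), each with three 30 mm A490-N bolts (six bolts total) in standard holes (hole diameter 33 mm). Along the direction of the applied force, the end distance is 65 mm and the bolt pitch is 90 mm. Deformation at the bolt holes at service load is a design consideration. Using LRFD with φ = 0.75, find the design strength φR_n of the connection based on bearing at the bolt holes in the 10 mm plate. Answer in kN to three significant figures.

Per bolt r_n = 1.2 l_c t F_u ≤ 2.4 d t F_u; upper limit = 2.4 × 30 × 10 × 400 / 1000 = 288 kN.
Edge bolt: l_c = 65 − 33/2 = 48.5 mm → 1.2 × 48.5 × 10 × 400 / 1000 = 232.8 → r_n = 232.8 kN.
Interior bolts: l_c = 90 − 33 = 57 mm → 1.2 × 57 × 10 × 400 / 1000 = 273.6 → r_n = 273.6 kN.
R_n = 2 × 232.8 + 4 × 273.6 = 1560 kN.
Design strength φR_n = 0.75 × 1560 = 1170 kN.

1170 kN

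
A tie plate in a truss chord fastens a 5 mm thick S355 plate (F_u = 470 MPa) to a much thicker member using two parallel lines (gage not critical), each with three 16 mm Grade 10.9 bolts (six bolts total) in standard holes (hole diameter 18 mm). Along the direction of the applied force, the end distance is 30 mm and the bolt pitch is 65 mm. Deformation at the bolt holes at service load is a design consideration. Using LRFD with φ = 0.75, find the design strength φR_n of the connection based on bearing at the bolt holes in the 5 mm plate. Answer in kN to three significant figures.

360 kN

Per bolt r_n = 1.2 l_c t F_u ≤ 2.4 d t F_u; upper limit = 2.4 × 16 × 5 × 470 / 1000 = 90.24 kN.
Edge bolt: l_c = 30 − 18/2 = 21 mm → 1.2 × 21 × 5 × 470 / 1000 = 59.22 → r_n = 59.22 kN.
Interior bolts: l_c = 65 − 18 = 47 mm → 1.2 × 47 × 5 × 470 / 1000 = 132.5 → r_n = 90.24 kN.
R_n = 2 × 59.22 + 4 × 90.24 = 479.4 kN.
Design strength φR_n = 0.75 × 479.4 = 360 kN.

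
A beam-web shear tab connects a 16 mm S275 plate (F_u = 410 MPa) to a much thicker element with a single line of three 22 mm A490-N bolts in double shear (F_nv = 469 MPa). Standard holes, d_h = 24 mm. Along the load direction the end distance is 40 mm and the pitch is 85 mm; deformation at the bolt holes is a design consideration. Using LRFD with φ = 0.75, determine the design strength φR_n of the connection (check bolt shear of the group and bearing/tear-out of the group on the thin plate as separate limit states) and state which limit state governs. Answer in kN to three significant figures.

Bolt shear: A_b = π·22²/4 = 380.1 mm²; R_n = 469 × 380.1 × 3 × 2 / 1000 = 1070 kN → 0.75 × 1070 = 802 kN.
Bearing (1.2 l_c t F_u ≤ 2.4 d t F_u): upper limit = 2.4·22·16·410 / 1000 = 346.4 kN.
  Edge l_c = 40 − 24/2 = 28 → r_n = 220.4 kN; interior l_c = 85 − 24 = 61 → r_n = 346.4 kN.
  R_n,bearing = 1·220.4 + 2·346.4 = 913.2 kN → 0.75 × 913.2 = 685 kN.
Bearing governs: 685 kN.

685 kN (bearing governs)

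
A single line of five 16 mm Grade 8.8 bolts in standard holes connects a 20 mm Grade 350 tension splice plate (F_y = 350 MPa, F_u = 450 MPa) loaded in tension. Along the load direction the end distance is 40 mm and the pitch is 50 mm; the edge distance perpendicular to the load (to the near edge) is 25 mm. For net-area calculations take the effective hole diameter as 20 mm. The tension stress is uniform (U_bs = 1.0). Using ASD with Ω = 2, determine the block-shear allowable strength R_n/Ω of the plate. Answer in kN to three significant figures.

472 kN

Shear plane L_v = 40 + 4·50 = 240 mm; A_gv = 240 × 20 = 4800 mm².
A_nv = (240 − 4.5·20) × 20 = 3000 mm².
A_nt = (25 − 0.5·20) × 20 = 300 mm².
0.6 F_u A_nv = 810 kN; 0.6 F_y A_gv = 1008 kN → shear rupture governs the shear term.
R_n = 810 + 1.0 × 450 × 300 / 1000 = 945 kN.
Allowable strength R_n/Ω = 945 / 2 = 472 kN.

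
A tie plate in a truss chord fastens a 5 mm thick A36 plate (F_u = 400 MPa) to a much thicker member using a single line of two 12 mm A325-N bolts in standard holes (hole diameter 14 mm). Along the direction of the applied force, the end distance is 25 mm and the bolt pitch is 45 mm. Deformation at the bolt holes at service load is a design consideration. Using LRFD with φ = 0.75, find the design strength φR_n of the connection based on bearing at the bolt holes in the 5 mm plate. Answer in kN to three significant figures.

75.6 kN

Per bolt r_n = 1.2 l_c t F_u ≤ 2.4 d t F_u; upper limit = 2.4 × 12 × 5 × 400 / 1000 = 57.6 kN.
Edge bolt: l_c = 25 − 14/2 = 18 mm → 1.2 × 18 × 5 × 400 / 1000 = 43.2 → r_n = 43.2 kN.
Interior bolts: l_c = 45 − 14 = 31 mm → 1.2 × 31 × 5 × 400 / 1000 = 74.4 → r_n = 57.6 kN.
R_n = 1 × 43.2 + 1 × 57.6 = 100.8 kN.
Design strength φR_n = 0.75 × 100.8 = 75.6 kN.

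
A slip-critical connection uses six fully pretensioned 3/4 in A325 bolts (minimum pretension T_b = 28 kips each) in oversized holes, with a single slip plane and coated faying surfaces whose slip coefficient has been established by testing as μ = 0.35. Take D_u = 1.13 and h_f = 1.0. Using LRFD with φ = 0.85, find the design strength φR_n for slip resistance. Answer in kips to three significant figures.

56.5 kips

R_n = μ · D_u · h_f · T_b · n_s · n_b = 0.35 × 1.13 × 1.0 × 28 × 1 × 6 = 66.44 kips.
Design strength φR_n = 0.85 × 66.44 = 56.5 kips.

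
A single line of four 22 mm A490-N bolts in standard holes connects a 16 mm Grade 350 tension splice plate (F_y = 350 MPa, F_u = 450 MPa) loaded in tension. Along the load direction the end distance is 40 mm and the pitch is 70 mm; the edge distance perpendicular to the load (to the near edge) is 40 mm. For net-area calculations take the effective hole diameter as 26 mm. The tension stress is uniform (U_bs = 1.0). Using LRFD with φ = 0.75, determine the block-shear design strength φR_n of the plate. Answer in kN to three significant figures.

661 kN

Shear plane L_v = 40 + 3·70 = 250 mm; A_gv = 250 × 16 = 4000 mm².
A_nv = (250 − 3.5·26) × 16 = 2544 mm².
A_nt = (40 − 0.5·26) × 16 = 432 mm².
0.6 F_u A_nv = 686.9 kN; 0.6 F_y A_gv = 840 kN → shear rupture governs the shear term.
R_n = 686.9 + 1.0 × 450 × 432 / 1000 = 881.3 kN.
Design strength φR_n = 0.75 × 881.3 = 661 kN.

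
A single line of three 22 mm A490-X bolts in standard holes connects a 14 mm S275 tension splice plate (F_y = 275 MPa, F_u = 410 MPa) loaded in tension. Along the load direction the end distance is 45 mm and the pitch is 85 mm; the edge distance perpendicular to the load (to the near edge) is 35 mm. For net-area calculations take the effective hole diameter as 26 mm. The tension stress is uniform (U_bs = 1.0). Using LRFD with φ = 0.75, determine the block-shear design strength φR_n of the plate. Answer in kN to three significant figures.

Shear plane L_v = 45 + 2·85 = 215 mm; A_gv = 215 × 14 = 3010 mm².
A_nv = (215 − 2.5·26) × 14 = 2100 mm².
A_nt = (35 − 0.5·26) × 14 = 308 mm².
0.6 F_u A_nv = 516.6 kN; 0.6 F_y A_gv = 496.7 kN → shear yielding governs the shear term.
R_n = 496.7 + 1.0 × 410 × 308 / 1000 = 622.9 kN.
Design strength φR_n = 0.75 × 622.9 = 467 kN.

467 kN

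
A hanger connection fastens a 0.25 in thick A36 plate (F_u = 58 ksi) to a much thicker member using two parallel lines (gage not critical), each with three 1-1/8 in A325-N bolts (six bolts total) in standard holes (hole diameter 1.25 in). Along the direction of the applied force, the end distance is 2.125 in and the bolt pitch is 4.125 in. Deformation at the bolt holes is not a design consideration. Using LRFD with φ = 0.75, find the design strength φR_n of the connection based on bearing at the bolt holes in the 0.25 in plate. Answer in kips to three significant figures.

196 kips

Per bolt r_n = 1.5 l_c t F_u ≤ 3.0 d t F_u; upper limit = 3.0 × 1.125 × 0.25 × 58 = 48.94 kips.
Edge bolt: l_c = 2.125 − 1.25/2 = 1.5 in → 1.5 × 1.5 × 0.25 × 58 = 32.62 → r_n = 32.62 kips.
Interior bolts: l_c = 4.125 − 1.25 = 2.875 in → 1.5 × 2.875 × 0.25 × 58 = 62.53 → r_n = 48.94 kips.
R_n = 2 × 32.62 + 4 × 48.94 = 261 kips.
Design strength φR_n = 0.75 × 261 = 196 kips.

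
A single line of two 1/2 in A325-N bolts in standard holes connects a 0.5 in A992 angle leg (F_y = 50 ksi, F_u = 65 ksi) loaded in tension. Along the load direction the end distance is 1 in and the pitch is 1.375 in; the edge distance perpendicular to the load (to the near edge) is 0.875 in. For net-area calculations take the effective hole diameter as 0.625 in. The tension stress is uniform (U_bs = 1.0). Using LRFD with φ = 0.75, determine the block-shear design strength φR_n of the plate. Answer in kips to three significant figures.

34.7 kips

Shear plane L_v = 1 + 1·1.375 = 2.375 in; A_gv = 2.375 × 0.5 = 1.188 in².
A_nv = (2.375 − 1.5·0.625) × 0.5 = 0.7188 in².
A_nt = (0.875 − 0.5·0.625) × 0.5 = 0.2812 in².
0.6 F_u A_nv = 28.03 kips; 0.6 F_y A_gv = 35.62 kips → shear rupture governs the shear term.
R_n = 28.03 + 1.0 × 65 × 0.2812 = 46.31 kips.
Design strength φR_n = 0.75 × 46.31 = 34.7 kips.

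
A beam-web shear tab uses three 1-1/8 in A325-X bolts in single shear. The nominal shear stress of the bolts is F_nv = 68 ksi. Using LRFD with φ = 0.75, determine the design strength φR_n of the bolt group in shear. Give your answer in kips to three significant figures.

152 kips

A_b = π × 1.125² / 4 = 0.994 in².
R_n = F_nv · A_b · n · n_s = 68 × 0.994 × 3 × 1 = 202.8 kips.
Design strength φR_n = 0.75 × 202.8 = 152 kips.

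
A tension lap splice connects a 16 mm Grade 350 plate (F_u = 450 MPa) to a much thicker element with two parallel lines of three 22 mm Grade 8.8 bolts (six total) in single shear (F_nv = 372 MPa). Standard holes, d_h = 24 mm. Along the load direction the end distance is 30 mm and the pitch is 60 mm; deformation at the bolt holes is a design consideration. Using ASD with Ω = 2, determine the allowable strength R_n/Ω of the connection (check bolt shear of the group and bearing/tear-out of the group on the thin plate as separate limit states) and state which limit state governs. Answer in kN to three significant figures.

Bolt shear: A_b = π·22²/4 = 380.1 mm²; R_n = 372 × 380.1 × 6 × 1 / 1000 = 848.5 kN → 848.5 / 2 = 424 kN.
Bearing (1.2 l_c t F_u ≤ 2.4 d t F_u): upper limit = 2.4·22·16·450 / 1000 = 380.2 kN.
  Edge l_c = 30 − 24/2 = 18 → r_n = 155.5 kN; interior l_c = 60 − 24 = 36 → r_n = 311 kN.
  R_n,bearing = 2·155.5 + 4·311 = 1555 kN → 1555 / 2 = 778 kN.
Bolt shear governs: 424 kN.

424 kN (bolt shear governs)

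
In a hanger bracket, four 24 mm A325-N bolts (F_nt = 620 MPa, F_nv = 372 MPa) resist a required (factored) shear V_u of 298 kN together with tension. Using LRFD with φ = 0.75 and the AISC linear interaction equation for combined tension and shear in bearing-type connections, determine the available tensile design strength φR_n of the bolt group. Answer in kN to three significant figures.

597 kN

A_b = π·24²/4 = 452.4 mm²; f_rv = 298 × 1000 / (4 × 452.4) = 164.7 MPa.
F'_nt = 1.3 F_nt − (F_nt / φF_nv) f_rv = 1.3·620 − (620/(0.75·372))·164.7 = 440 MPa, capped at F_nt → F'_nt = 440 MPa.
R_n = F'_nt · A_b · n = 440 × 452.4 × 4 / 1000 = 796.3 kN.
Design strength φR_n = 0.75 × 796.3 = 597 kN.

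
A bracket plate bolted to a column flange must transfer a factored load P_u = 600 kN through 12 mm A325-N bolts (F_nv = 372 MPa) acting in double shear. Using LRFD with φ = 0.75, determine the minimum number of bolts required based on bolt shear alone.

10 bolts

A_b = π·12²/4 = 113.1 mm².
Per-bolt design strength φR_n = 0.75 × 372 × 113.1 × 2 / 1000 = 63.11 kN.
n ≥ 600 / 63.11 = 9.507 → use 10 bolts.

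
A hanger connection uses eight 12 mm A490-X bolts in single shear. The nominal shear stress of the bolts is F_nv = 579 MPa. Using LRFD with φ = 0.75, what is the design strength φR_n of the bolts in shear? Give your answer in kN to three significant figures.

A_b = π × 12² / 4 = 113.1 mm².
R_n = F_nv · A_b · n · n_s = 579 × 113.1 × 8 × 1 / 1000 = 523.9 kN.
Design strength φR_n = 0.75 × 523.9 = 393 kN.

393 kN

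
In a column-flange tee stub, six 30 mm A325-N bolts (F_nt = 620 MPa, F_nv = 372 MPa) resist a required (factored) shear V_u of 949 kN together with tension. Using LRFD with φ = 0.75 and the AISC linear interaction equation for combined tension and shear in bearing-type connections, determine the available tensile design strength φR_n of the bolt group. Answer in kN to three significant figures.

982 kN

A_b = π·30²/4 = 706.9 mm²; f_rv = 949 × 1000 / (6 × 706.9) = 223.8 MPa.
F'_nt = 1.3 F_nt − (F_nt / φF_nv) f_rv = 1.3·620 − (620/(0.75·372))·223.8 = 308.8 MPa, capped at F_nt → F'_nt = 308.8 MPa.
R_n = F'_nt · A_b · n = 308.8 × 706.9 × 6 / 1000 = 1309 kN.
Design strength φR_n = 0.75 × 1309 = 982 kN.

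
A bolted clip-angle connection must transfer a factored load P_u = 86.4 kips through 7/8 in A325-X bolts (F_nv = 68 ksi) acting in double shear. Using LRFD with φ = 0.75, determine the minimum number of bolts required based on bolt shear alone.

2 bolts

A_b = π·0.875²/4 = 0.6013 in².
Per-bolt design strength φR_n = 0.75 × 68 × 0.6013 × 2 = 61.33 kips.
n ≥ 86.4 / 61.33 = 1.409 → use 2 bolts.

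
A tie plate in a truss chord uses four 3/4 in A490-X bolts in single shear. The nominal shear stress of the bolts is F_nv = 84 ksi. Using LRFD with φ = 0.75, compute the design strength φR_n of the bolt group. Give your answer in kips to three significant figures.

A_b = π × 0.75² / 4 = 0.4418 in².
R_n = F_nv · A_b · n · n_s = 84 × 0.4418 × 4 × 1 = 148.4 kips.
Design strength φR_n = 0.75 × 148.4 = 111 kips.

111 kips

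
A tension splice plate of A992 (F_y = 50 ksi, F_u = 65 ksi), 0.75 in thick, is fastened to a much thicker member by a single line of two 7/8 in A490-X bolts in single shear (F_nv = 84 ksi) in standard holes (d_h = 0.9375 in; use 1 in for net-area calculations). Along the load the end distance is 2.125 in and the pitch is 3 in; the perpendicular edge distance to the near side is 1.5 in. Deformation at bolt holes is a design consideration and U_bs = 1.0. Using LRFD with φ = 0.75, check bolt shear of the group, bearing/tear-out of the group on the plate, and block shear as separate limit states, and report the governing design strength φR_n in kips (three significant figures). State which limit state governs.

Bolt shear: A_b = π·0.875²/4 = 0.6013 in²; R_n = 84 × 0.6013 × 2 × 1 = 101 kips → 0.75 × 101 = 75.8 kips.
Bearing: edge l_c = 1.656, r_n = 96.89 kips; interior l_c = 2.062, r_n = 102.4 kips; R_n = 96.89 + 1·102.4 = 199.3 kips → 149 kips.
Block shear: A_gv = 3.844, A_nv = 2.719, A_nt = 0.75 in²; R_n = min(0.6F_uA_nv, 0.6F_yA_gv) + U_bs·F_u·A_nt = 154.8 kips → 116 kips.
Bolt shear governs: 75.8 kips.

75.8 kips (bolt shear governs)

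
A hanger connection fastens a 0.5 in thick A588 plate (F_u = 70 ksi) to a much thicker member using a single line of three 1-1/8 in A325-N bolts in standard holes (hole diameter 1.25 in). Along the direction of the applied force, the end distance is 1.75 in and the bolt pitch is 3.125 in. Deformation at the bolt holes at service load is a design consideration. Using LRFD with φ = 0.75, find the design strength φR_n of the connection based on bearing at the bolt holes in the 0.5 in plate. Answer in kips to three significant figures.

154 kips

Per bolt r_n = 1.2 l_c t F_u ≤ 2.4 d t F_u; upper limit = 2.4 × 1.125 × 0.5 × 70 = 94.5 kips.
Edge bolt: l_c = 1.75 − 1.25/2 = 1.125 in → 1.2 × 1.125 × 0.5 × 70 = 47.25 → r_n = 47.25 kips.
Interior bolts: l_c = 3.125 − 1.25 = 1.875 in → 1.2 × 1.875 × 0.5 × 70 = 78.75 → r_n = 78.75 kips.
R_n = 1 × 47.25 + 2 × 78.75 = 204.8 kips.
Design strength φR_n = 0.75 × 204.8 = 154 kips.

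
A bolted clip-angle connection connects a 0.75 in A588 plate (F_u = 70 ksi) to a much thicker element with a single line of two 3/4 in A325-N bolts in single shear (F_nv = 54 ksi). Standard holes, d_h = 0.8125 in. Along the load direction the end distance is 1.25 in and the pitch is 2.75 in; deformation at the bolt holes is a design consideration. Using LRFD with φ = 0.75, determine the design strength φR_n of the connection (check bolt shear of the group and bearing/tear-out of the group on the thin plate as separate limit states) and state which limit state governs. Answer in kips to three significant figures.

35.8 kips (bolt shear governs)

Bolt shear: A_b = π·0.75²/4 = 0.4418 in²; R_n = 54 × 0.4418 × 2 × 1 = 47.71 kips → 0.75 × 47.71 = 35.8 kips.
Bearing (1.2 l_c t F_u ≤ 2.4 d t F_u): upper limit = 2.4·0.75·0.75·70 = 94.5 kips.
  Edge l_c = 1.25 − 0.8125/2 = 0.8438 → r_n = 53.16 kips; interior l_c = 2.75 − 0.8125 = 1.938 → r_n = 94.5 kips.
  R_n,bearing = 1·53.16 + 1·94.5 = 147.7 kips → 0.75 × 147.7 = 111 kips.
Bolt shear governs: 35.8 kips.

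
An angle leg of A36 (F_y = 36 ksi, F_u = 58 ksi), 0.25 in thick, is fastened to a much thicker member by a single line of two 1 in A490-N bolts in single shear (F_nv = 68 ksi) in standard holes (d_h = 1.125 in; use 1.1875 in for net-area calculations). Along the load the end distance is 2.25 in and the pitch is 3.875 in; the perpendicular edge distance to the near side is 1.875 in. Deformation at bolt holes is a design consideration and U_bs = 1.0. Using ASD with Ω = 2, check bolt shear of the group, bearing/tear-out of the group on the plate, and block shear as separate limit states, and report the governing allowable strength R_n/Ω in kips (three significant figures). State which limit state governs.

Bolt shear: A_b = π·1²/4 = 0.7854 in²; R_n = 68 × 0.7854 × 2 × 1 = 106.8 kips → 106.8 / 2 = 53.4 kips.
Bearing: edge l_c = 1.688, r_n = 29.36 kips; interior l_c = 2.75, r_n = 34.8 kips; R_n = 29.36 + 1·34.8 = 64.16 kips → 32.1 kips.
Block shear: A_gv = 1.531, A_nv = 1.086, A_nt = 0.3203 in²; R_n = min(0.6F_uA_nv, 0.6F_yA_gv) + U_bs·F_u·A_nt = 51.65 kips → 25.8 kips.
Block shear governs: 25.8 kips.

25.8 kips (block shear governs)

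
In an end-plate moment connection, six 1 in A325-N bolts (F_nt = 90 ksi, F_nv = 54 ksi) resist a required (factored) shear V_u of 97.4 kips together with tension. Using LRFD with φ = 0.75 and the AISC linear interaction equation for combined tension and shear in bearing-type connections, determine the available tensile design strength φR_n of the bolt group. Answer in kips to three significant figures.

A_b = π·1²/4 = 0.7854 in²; f_rv = 97.4 / (6 × 0.7854) = 20.67 ksi.
F'_nt = 1.3 F_nt − (F_nt / φF_nv) f_rv = 1.3·90 − (90/(0.75·54))·20.67 = 71.07 ksi, capped at F_nt → F'_nt = 71.07 ksi.
R_n = F'_nt · A_b · n = 71.07 × 0.7854 × 6 = 334.9 kips.
Design strength φR_n = 0.75 × 334.9 = 251 kips.

251 kips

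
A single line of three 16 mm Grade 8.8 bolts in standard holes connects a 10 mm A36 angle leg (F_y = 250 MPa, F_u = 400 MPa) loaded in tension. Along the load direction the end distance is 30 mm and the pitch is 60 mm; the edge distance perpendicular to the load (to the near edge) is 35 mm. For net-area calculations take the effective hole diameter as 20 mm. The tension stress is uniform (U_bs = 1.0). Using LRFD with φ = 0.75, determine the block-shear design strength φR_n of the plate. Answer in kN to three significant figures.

Shear plane L_v = 30 + 2·60 = 150 mm; A_gv = 150 × 10 = 1500 mm².
A_nv = (150 − 2.5·20) × 10 = 1000 mm².
A_nt = (35 − 0.5·20) × 10 = 250 mm².
0.6 F_u A_nv = 240 kN; 0.6 F_y A_gv = 225 kN → shear yielding governs the shear term.
R_n = 225 + 1.0 × 400 × 250 / 1000 = 325 kN.
Design strength φR_n = 0.75 × 325 = 244 kN.

244 kN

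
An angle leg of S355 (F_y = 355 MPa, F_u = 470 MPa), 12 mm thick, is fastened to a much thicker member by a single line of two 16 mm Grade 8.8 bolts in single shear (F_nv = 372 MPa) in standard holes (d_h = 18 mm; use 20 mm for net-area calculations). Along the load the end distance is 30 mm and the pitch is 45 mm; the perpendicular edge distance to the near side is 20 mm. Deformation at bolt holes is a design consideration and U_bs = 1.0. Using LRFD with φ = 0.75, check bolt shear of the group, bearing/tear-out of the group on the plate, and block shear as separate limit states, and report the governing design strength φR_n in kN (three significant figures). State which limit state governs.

Bolt shear: A_b = π·16²/4 = 201.1 mm²; R_n = 372 × 201.1 × 2 × 1 / 1000 = 149.6 kN → 0.75 × 149.6 = 112 kN.
Bearing: edge l_c = 21, r_n = 142.1 kN; interior l_c = 27, r_n = 182.7 kN; R_n = 142.1 + 1·182.7 = 324.9 kN → 244 kN.
Block shear: A_gv = 900, A_nv = 540, A_nt = 120 mm²; R_n = min(0.6F_uA_nv, 0.6F_yA_gv) + U_bs·F_u·A_nt = 208.7 kN → 157 kN.
Bolt shear governs: 112 kN.

112 kN (bolt shear governs)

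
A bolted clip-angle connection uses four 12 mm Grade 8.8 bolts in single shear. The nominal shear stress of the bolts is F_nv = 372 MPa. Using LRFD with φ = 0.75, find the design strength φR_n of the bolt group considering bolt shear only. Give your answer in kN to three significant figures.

126 kN

A_b = π × 12² / 4 = 113.1 mm².
R_n = F_nv · A_b · n · n_s = 372 × 113.1 × 4 × 1 / 1000 = 168.3 kN.
Design strength φR_n = 0.75 × 168.3 = 126 kN.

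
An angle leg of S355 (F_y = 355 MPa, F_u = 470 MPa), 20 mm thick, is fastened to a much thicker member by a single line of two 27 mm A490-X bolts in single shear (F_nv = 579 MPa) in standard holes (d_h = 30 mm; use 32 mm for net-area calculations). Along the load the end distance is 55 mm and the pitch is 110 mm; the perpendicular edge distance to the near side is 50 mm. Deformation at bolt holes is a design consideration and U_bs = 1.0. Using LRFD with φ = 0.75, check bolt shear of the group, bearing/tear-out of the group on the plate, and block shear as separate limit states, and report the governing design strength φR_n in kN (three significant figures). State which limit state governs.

Bolt shear: A_b = π·27²/4 = 572.6 mm²; R_n = 579 × 572.6 × 2 × 1 / 1000 = 663 kN → 0.75 × 663 = 497 kN.
Bearing: edge l_c = 40, r_n = 451.2 kN; interior l_c = 80, r_n = 609.1 kN; R_n = 451.2 + 1·609.1 = 1060 kN → 795 kN.
Block shear: A_gv = 3300, A_nv = 2340, A_nt = 680 mm²; R_n = min(0.6F_uA_nv, 0.6F_yA_gv) + U_bs·F_u·A_nt = 979.5 kN → 735 kN.
Bolt shear governs: 497 kN.

497 kN (bolt shear governs)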